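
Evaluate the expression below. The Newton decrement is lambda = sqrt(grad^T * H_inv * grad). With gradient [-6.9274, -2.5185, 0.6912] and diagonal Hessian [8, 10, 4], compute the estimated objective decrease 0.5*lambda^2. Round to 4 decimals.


Step 1: H is diagonal, so H^(-1) * g = [-0.8659, -0.2519, 0.1728].
Step 2: g^T H^(-1) g = sum_i g_i^2 / H_ii
  = (-6.9274)^2/8 + (-2.5185)^2/10 + (0.6912)^2/4
  = 5.9986 + 0.6343 + 0.1194 = 6.7523
Step 3: Objective decrease = 0.5 * g^T H^(-1) g = 3.3762


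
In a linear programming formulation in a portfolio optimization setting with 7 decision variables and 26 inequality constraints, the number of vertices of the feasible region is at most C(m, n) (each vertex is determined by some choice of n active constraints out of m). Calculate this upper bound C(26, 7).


Each vertex corresponds to some choice of n active constraints out of m, so the number of vertices is at most C(m, n) = m! / (n!(m-n)!).
m = 26, n = 7
Numerator: 26 * 25 * 24 * 23 * 22 * 21 * 20
Denominator: 7! = 5040
C(26, 7) = 657800


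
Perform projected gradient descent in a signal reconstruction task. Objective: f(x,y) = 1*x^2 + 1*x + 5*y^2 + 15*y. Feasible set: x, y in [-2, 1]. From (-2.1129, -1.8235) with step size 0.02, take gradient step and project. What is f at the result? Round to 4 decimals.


Step 1: Compute gradient at (-2.1129, -1.8235).
grad_x = 2*1*-2.1129 + 1 = -3.2258
grad_y = 2*5*-1.8235 + 15 = -3.235
Step 2: Gradient step.
x_raw = -2.1129 - 0.02*-3.2258 = -2.0484
y_raw = -1.8235 - 0.02*-3.235 = -1.7588
Step 3: Project onto [-2, 1].
x_proj = clip(-2.0484) = -2.0
y_proj = clip(-1.7588) = -1.7588
Step 4: Evaluate f.
f(-2.0, -1.7588) = -8.9151


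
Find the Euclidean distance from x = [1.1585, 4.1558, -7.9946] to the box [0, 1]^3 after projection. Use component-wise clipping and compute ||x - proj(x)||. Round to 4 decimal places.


Project each component onto [0, 1].
clip(1.1585) = 1.0, clip(4.1558) = 1.0, clip(-7.9946) = 0.0
Projection = [1.0, 1.0, 0.0]
Squared diffs: [0.0251, 9.9591, 63.9136]
Distance = sqrt(73.8978) = 8.5964


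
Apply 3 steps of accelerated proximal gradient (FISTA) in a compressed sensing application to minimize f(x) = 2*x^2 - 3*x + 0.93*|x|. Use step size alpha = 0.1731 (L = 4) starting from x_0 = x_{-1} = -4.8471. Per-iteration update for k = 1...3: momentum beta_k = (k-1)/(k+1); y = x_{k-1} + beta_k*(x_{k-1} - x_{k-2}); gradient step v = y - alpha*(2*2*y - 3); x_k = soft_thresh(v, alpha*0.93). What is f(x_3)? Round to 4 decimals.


FISTA on f(x) = 2*x^2 - 3*x + 0.93*|x|
L = 4, alpha = 0.1731
Iteration 1: beta = 0.0, y = -4.8471 + 0.0*(-4.8471 + 4.8471) = -4.8471
  grad(y) = -22.3884, v = y - alpha*grad = -0.9717
  prox(v) = soft_thresh(-0.9717, 0.161) = -0.8107
Iteration 2: beta = 0.3333, y = -0.8107 + 0.3333*(-0.8107 + 4.8471) = 0.5348
  grad(y) = -0.8609, v = y - alpha*grad = 0.6838
  prox(v) = soft_thresh(0.6838, 0.161) = 0.5228
Iteration 3: beta = 0.5, y = 0.5228 + 0.5*(0.5228 + 0.8107) = 1.1896
  grad(y) = 1.7583, v = y - alpha*grad = 0.8852
  prox(v) = soft_thresh(0.8852, 0.161) = 0.7242
f(x_3) = 2*0.7242^2 - 3*0.7242 + 0.93*|0.7242| = -0.4501


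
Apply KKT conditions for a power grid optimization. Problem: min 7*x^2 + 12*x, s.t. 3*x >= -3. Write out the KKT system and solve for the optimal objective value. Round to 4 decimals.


Step 1: Try lambda = 0 (constraint inactive).
Stationarity: 2*7*x + 12 = 0
x* = -12/(2*7) = -6/7 = -0.8571 (rounded; the exact value -6/7 is used below)
Check constraint: 3*-0.8571 = -2.5713 >= -3 -- satisfied.
Step 2: Compute optimal value.
f(x*) = 7*(-6/7)^2 + 12*(-6/7) = -5.1429


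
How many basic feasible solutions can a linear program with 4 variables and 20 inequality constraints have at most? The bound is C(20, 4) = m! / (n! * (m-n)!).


Each vertex corresponds to some choice of n active constraints out of m, so the number of vertices is at most C(m, n) = m! / (n!(m-n)!).
m = 20, n = 4
Numerator: 20 * 19 * 18 * 17
Denominator: 4! = 24
C(20, 4) = 4845


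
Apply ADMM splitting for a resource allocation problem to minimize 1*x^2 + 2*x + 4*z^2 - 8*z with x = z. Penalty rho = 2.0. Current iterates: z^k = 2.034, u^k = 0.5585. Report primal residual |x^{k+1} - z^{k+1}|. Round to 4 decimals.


ADMM iteration with rho = 2.0, z^k = 2.034, u^k = 0.5585
Step 1: x-update.
Minimize 1*x^2 + 2*x + (2.0/2)*(x - 2.034 + 0.5585)^2
FOC: (2*1 + 2.0)*x = -2 + 2.0*(2.034 - 0.5585)
x^{k+1} = 0.2378
Step 2: z-update.
Minimize 4*z^2 - 8*z + (2.0/2)*(0.2378 - z + 0.5585)^2
FOC: (2*4 + 2.0)*z = 8 + 2.0*(0.2378 + 0.5585)
z^{k+1} = 0.9593
Step 3: u-update.
u^{k+1} = 0.5585 + 0.2378 - 0.9593 = -0.163
Step 4: Primal residual = |0.2378 - 0.9593| = 0.7215


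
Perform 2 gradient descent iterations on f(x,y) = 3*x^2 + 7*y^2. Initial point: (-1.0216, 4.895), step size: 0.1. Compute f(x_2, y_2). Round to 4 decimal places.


Gradient descent on f(x,y) = 3*x^2 + 7*y^2.
Starting point: (-1.0216, 4.895), alpha = 0.1
Step 1: grad_x = 2*3*-1.0216 = -6.1296, grad_y = 2*7*4.895 = 68.53
  x_1 = -1.0216 - 0.1*-6.1296 = -0.4086
  y_1 = 4.895 - 0.1*68.53 = -1.958
Step 2: grad_x = 2*3*-0.4086 = -2.4518, grad_y = 2*7*-1.958 = -27.412
  x_2 = -0.4086 - 0.1*-2.4518 = -0.1635
  y_2 = -1.958 - 0.1*-27.412 = 0.7832
f(-0.1635, 0.7832) = 3*(-0.1635)^2 + 7*0.7832^2 = 4.374


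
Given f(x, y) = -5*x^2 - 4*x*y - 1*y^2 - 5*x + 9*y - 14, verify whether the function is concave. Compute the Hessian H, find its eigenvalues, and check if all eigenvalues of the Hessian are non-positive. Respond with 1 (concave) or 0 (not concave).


The Hessian of f(x,y) = -5*x^2 - 4*x*y - 1*y^2 - 5*x + 9*y - 14 is:
H = [[-10, -4], [-4, -2]]
Trace = -10 - 2 = -12
Determinant = -10*-2 - (-4)^2 = 4
Discriminant = (-12)^2 - 4*4 = 128.0
Eigenvalues: lambda_1 = -11.6569, lambda_2 = -0.3431
The function is concave.

1


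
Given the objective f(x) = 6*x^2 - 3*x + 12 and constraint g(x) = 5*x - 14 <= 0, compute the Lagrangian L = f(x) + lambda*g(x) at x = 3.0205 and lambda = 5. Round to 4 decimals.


Step 1: Evaluate f(x).
f(3.0205) = 6*3.0205^2 - 3*3.0205 + 12 = 57.679
Step 2: Evaluate g(x).
g(3.0205) = 5*3.0205 - 14 = 1.1025
Step 3: Compute Lagrangian.
L = 57.679 + 5*1.1025 = 63.1915


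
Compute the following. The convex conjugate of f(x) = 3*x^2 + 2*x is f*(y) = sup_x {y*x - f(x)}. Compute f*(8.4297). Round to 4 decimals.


f*(y) = sup_x {y*x - a*x^2 - b*x} = sup_x {(y-b)*x - a*x^2}
FOC: (y - b) - 2a*x = 0 => x* = (y - b)/(2a)
x* = (8.4297 - 2)/(2*3) = 1.0716
f*(8.4297) = (y-b)^2/(4a) = (8.4297 - 2)^2/(4*3)
= 41.341/12 = 3.4451


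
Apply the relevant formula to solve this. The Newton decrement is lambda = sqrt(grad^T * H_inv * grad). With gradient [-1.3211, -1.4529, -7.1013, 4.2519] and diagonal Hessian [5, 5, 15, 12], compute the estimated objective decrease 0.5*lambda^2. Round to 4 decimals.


Step 1: H is diagonal, so H^(-1) * g = [-0.2642, -0.2906, -0.4734, 0.3543].
Step 2: g^T H^(-1) g = sum_i g_i^2 / H_ii
  = (-1.3211)^2/5 + (-1.4529)^2/5 + (-7.1013)^2/15 + (4.2519)^2/12
  = 0.3491 + 0.4222 + 3.3619 + 1.5066 = 5.6397
Step 3: Objective decrease = 0.5 * g^T H^(-1) g = 2.8198


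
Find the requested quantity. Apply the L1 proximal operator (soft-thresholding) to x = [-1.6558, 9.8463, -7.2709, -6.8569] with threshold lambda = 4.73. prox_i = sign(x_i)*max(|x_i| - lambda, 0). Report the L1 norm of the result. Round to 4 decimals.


Soft-thresholding with lambda = 4.73:
prox(-1.6558) = sign(-1.6558)*max(|-1.6558| - 4.73, 0) = 0.0
prox(9.8463) = sign(9.8463)*max(|9.8463| - 4.73, 0) = 5.1163
prox(-7.2709) = sign(-7.2709)*max(|-7.2709| - 4.73, 0) = -2.5409
prox(-6.8569) = sign(-6.8569)*max(|-6.8569| - 4.73, 0) = -2.1269
prox(x) = [0.0, 5.1163, -2.5409, -2.1269]
||prox(x)||_1 = 0.0 + 5.1163 + 2.5409 + 2.1269 = 9.7841


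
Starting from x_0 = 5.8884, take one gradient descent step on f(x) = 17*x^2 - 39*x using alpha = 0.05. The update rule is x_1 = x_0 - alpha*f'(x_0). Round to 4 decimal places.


We compute the gradient at x_0 and apply the update.
f'(x) = 34*x - 39
f'(5.8884) = 34*5.8884 - 39 = 161.2056
x_1 = 5.8884 - 0.05*161.2056 = -2.1719


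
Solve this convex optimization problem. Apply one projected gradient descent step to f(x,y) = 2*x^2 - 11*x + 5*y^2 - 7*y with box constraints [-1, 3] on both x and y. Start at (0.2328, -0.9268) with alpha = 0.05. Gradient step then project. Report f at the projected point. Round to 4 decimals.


Step 1: Compute gradient at (0.2328, -0.9268).
grad_x = 2*2*0.2328 - 11 = -10.0688
grad_y = 2*5*-0.9268 - 7 = -16.268
Step 2: Gradient step.
x_raw = 0.2328 - 0.05*-10.0688 = 0.7362
y_raw = -0.9268 - 0.05*-16.268 = -0.1134
Step 3: Project onto [-1, 3].
x_proj = clip(0.7362) = 0.7362
y_proj = clip(-0.1134) = -0.1134
Step 4: Evaluate f.
f(0.7362, -0.1134) = -6.1564


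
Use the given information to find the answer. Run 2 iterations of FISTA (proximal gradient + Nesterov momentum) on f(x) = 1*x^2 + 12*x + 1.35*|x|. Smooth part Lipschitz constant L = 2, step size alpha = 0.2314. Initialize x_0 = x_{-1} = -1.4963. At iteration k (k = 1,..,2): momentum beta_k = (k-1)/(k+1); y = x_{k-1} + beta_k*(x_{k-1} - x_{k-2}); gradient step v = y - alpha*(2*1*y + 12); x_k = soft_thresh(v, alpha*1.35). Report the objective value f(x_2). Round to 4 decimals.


FISTA on f(x) = 1*x^2 + 12*x + 1.35*|x|
L = 2, alpha = 0.2314
Iteration 1: beta = 0.0, y = -1.4963 + 0.0*(-1.4963 + 1.4963) = -1.4963
  grad(y) = 9.0074, v = y - alpha*grad = -3.5806
  prox(v) = soft_thresh(-3.5806, 0.3124) = -3.2682
Iteration 2: beta = 0.3333, y = -3.2682 + 0.3333*(-3.2682 + 1.4963) = -3.8589
  grad(y) = 4.2823, v = y - alpha*grad = -4.8498
  prox(v) = soft_thresh(-4.8498, 0.3124) = -4.5374
f(x_2) = 1*(-4.5374)^2 + 12*(-4.5374) + 1.35*|-4.5374| = -27.7353


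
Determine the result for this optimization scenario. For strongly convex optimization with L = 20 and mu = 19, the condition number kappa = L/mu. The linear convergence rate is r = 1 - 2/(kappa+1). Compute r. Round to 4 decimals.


Step 1: Compute the condition number.
kappa = L/mu = 20/19 = 1.0526
Step 2: Compute the convergence rate.
r = 1 - 2/(kappa + 1) = 1 - 2*mu/(L + mu) = (L - mu)/(L + mu) = 1/39 = 0.0256


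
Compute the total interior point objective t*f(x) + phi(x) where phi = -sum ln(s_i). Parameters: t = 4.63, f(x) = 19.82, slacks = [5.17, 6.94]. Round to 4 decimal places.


Step 1: Compute log-barrier.
ln values: [1.6429, 1.9373]
phi = -(1.6429 + 1.9373) = -3.5802
Step 2: Compute augmented objective.
t*f(x) = 4.63*19.82 = 91.7666
Total = 91.7666 - 3.5802 = 88.1864


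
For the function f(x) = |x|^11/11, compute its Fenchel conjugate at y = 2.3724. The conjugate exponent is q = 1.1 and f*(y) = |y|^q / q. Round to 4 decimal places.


The conjugate exponent q satisfies 1/p + 1/q = 1.
p = 11, so q = 11/(11 - 1) = 1.1
|y|^q = 2.3724^1.1 = 2.5865
f*(2.3724) = 2.5865 / 1.1 = 2.3513


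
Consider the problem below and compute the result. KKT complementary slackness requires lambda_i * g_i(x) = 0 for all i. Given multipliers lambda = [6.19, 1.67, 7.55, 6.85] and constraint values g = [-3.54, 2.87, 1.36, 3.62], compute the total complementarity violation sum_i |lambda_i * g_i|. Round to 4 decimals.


KKT complementary slackness check:
lambda_1 * g_1 = 6.19 * -3.54 = -21.9126
lambda_2 * g_2 = 1.67 * 2.87 = 4.7929
lambda_3 * g_3 = 7.55 * 1.36 = 10.268
lambda_4 * g_4 = 6.85 * 3.62 = 24.797
Total violation = 21.9126 + 4.7929 + 10.268 + 24.797 = 61.7705


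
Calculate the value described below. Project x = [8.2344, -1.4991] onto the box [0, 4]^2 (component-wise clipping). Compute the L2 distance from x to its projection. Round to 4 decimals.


Project each component onto [0, 4].
clip(8.2344) = 4.0, clip(-1.4991) = 0.0
Projection = [4.0, 0.0]
Squared diffs: [17.9301, 2.2473]
Distance = sqrt(20.1774) = 4.4919


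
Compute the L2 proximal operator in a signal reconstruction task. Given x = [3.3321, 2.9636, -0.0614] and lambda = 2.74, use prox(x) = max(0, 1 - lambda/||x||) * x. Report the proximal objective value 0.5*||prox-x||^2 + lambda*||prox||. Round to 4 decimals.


Step 1: Compute ||x||.
||x|| = 4.4598
Step 2: Compute scaling factor.
scale = max(0, 1 - 2.74/4.4598) = 0.3856
Step 3: prox(x) = [1.2849, 1.1428, -0.0237]
||prox(x)|| = 1.7198
Step 4: Proximal objective.
0.5*||prox-x||^2 = 3.7538
lambda*||prox|| = 4.7123
Total = 8.466


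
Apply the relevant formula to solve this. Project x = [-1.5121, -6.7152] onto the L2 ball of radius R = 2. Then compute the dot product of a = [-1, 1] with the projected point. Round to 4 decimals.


Step 1: Compute ||x|| (intermediates to 6 decimals).
||x|| = sqrt((-1.5121)^2 + (-6.7152)^2) = 6.883339
Step 2: Project.
Since ||x|| > R, scale = R/||x|| = 2/6.883339 = 0.290557, proj(x) = scale * x
proj(x) = [-0.439351, -1.951148]
Step 3: Dot product.
a^T * proj(x) = -1*(-0.439351) + 1*(-1.951148) = -1.5118


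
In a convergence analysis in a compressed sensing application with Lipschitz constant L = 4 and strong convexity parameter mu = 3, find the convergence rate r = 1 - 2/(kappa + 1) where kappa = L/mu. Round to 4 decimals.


Step 1: Compute the condition number.
kappa = L/mu = 4/3 = 1.3333
Step 2: Compute the convergence rate.
r = 1 - 2/(kappa + 1) = 1 - 2*mu/(L + mu) = (L - mu)/(L + mu) = 1/7 = 0.1429


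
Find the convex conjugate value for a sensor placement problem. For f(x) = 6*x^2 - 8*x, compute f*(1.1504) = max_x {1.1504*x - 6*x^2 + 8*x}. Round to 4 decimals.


f*(y) = sup_x {y*x - a*x^2 - b*x} = sup_x {(y-b)*x - a*x^2}
FOC: (y - b) - 2a*x = 0 => x* = (y - b)/(2a)
x* = (1.1504 + 8)/(2*6) = 0.7625
f*(1.1504) = (y-b)^2/(4a) = (1.1504 + 8)^2/(4*6)
= 83.7298/24 = 3.4887


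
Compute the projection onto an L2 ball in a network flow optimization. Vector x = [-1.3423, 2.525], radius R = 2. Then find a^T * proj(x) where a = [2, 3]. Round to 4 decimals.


Step 1: Compute ||x|| (intermediates to 6 decimals).
||x|| = sqrt((-1.3423)^2 + 2.525^2) = 2.859614
Step 2: Project.
Since ||x|| > R, scale = R/||x|| = 2/2.859614 = 0.699395, proj(x) = scale * x
proj(x) = [-0.938798, 1.765972]
Step 3: Dot product.
a^T * proj(x) = 2*(-0.938798) + 3*1.765972 = 3.4203


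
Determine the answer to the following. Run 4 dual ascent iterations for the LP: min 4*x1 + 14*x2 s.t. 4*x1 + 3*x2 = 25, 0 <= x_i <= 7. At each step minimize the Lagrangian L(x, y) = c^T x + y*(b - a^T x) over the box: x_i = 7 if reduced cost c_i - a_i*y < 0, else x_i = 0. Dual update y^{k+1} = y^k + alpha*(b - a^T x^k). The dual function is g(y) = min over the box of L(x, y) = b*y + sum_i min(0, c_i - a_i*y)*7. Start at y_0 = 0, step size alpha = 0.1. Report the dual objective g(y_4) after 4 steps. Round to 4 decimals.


Dual ascent for LP: min 4*x1 + 14*x2, 4*x1 + 3*x2 = 25, 0 <= x_i <= 7
Step 1: y^k = 0.0, reduced costs: (4.0, 14.0)
  x^k = (0.0, 0.0), subgradient = b - a^T x = 25.0
  y^{k+1} = 0.0 + 0.1*25.0 = 2.5
Step 2: y^k = 2.5, reduced costs: (-6.0, 6.5)
  x^k = (7.0, 0.0), subgradient = b - a^T x = -3.0
  y^{k+1} = 2.5 + 0.1*-3.0 = 2.2
Step 3: y^k = 2.2, reduced costs: (-4.8, 7.4)
  x^k = (7.0, 0.0), subgradient = b - a^T x = -3.0
  y^{k+1} = 2.2 + 0.1*-3.0 = 1.9
Step 4: y^k = 1.9, reduced costs: (-3.6, 8.3)
  x^k = (7.0, 0.0), subgradient = b - a^T x = -3.0
  y^{k+1} = 1.9 + 0.1*-3.0 = 1.6
Dual objective at y_4 = 1.6: reduced costs (-2.4, 9.2), box minimizer x = (7.0, 0.0)
g(y_4) = b*y + (c1 - a1*y)*x1 + (c2 - a2*y)*x2 = 25*1.6 + (-2.4)*7.0 + 9.2*0.0 = 40.0 - 16.8 + 0.0 = 23.2


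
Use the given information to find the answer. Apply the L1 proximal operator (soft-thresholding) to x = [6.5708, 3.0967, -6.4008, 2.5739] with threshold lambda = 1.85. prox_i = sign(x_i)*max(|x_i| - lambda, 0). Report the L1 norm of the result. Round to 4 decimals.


Soft-thresholding with lambda = 1.85:
prox(6.5708) = sign(6.5708)*max(|6.5708| - 1.85, 0) = 4.7208
prox(3.0967) = sign(3.0967)*max(|3.0967| - 1.85, 0) = 1.2467
prox(-6.4008) = sign(-6.4008)*max(|-6.4008| - 1.85, 0) = -4.5508
prox(2.5739) = sign(2.5739)*max(|2.5739| - 1.85, 0) = 0.7239
prox(x) = [4.7208, 1.2467, -4.5508, 0.7239]
||prox(x)||_1 = 4.7208 + 1.2467 + 4.5508 + 0.7239 = 11.2422


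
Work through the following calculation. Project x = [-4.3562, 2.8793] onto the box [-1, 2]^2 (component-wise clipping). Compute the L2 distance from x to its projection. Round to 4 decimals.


Project each component onto [-1, 2].
clip(-4.3562) = -1.0, clip(2.8793) = 2.0
Projection = [-1.0, 2.0]
Squared diffs: [11.2641, 0.7732]
Distance = sqrt(12.0373) = 3.4695


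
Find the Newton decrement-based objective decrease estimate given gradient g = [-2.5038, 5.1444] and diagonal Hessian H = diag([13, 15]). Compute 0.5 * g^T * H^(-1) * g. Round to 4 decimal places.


Step 1: H is diagonal, so H^(-1) * g = [-0.1926, 0.343].
Step 2: g^T H^(-1) g = sum_i g_i^2 / H_ii
  = (-2.5038)^2/13 + (5.1444)^2/15
  = 0.4822 + 1.7643 = 2.2466
Step 3: Objective decrease = 0.5 * g^T H^(-1) g = 1.1233


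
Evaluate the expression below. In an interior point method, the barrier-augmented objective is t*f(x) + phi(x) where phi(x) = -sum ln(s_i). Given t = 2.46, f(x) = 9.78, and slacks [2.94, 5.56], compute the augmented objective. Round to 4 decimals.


Step 1: Compute log-barrier.
ln values: [1.0784, 1.7156]
phi = -(1.0784 + 1.7156) = -2.794
Step 2: Compute augmented objective.
t*f(x) = 2.46*9.78 = 24.0588
Total = 24.0588 - 2.794 = 21.2648


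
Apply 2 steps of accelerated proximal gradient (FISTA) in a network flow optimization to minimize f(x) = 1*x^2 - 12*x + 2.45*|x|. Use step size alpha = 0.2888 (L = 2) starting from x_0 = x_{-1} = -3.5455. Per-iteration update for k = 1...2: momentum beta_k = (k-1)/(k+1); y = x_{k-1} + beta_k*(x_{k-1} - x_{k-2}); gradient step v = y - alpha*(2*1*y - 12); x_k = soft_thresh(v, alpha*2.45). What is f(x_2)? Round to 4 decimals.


FISTA on f(x) = 1*x^2 - 12*x + 2.45*|x|
L = 2, alpha = 0.2888
Iteration 1: beta = 0.0, y = -3.5455 + 0.0*(-3.5455 + 3.5455) = -3.5455
  grad(y) = -19.091, v = y - alpha*grad = 1.968
  prox(v) = soft_thresh(1.968, 0.7076) = 1.2604
Iteration 2: beta = 0.3333, y = 1.2604 + 0.3333*(1.2604 + 3.5455) = 2.8624
  grad(y) = -6.2752, v = y - alpha*grad = 4.6747
  prox(v) = soft_thresh(4.6747, 0.7076) = 3.9671
f(x_2) = 1*3.9671^2 - 12*3.9671 + 2.45*|3.9671| = -22.1479


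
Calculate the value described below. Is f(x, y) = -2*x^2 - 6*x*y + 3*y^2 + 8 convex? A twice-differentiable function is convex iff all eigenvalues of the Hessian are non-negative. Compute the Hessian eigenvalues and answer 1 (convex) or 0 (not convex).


The Hessian of f(x,y) = -2*x^2 - 6*x*y + 3*y^2 + 8 is:
H = [[-4, -6], [-6, 6]]
Trace = -4 + 6 = 2
Determinant = -4*6 - (-6)^2 = -60
Discriminant = (2)^2 - 4*-60 = 244.0
Eigenvalues: lambda_1 = -6.8102, lambda_2 = 8.8102
The function is not convex.

0


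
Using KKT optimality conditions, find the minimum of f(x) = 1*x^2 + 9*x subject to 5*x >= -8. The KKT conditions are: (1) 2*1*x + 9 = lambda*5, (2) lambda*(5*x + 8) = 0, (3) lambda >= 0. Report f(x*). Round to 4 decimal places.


Step 1: Try lambda = 0 (constraint inactive).
x_unc = -9/(2*1) = -4.5
Check: 5*-4.5 = -22.5 < -8 -- violated!
Step 2: Constraint must be active: 5*x = -8
x* = -8/5 = -1.6
lambda = (2*1*(-1.6) + 9)/5 = 1.16
Step 3: Compute optimal value.
f(x*) = 1*(-1.6)^2 + 9*(-1.6) = -11.84


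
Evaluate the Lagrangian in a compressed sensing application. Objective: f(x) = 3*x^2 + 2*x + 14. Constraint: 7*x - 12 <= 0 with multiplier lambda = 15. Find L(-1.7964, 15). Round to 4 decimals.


Step 1: Evaluate f(x).
f(-1.7964) = 3*(-1.7964)^2 + 2*(-1.7964) + 14 = 20.0884
Step 2: Evaluate g(x).
g(-1.7964) = 7*-1.7964 - 12 = -24.5748
Step 3: Compute Lagrangian.
L = 20.0884 + 15*-24.5748 = -348.5336


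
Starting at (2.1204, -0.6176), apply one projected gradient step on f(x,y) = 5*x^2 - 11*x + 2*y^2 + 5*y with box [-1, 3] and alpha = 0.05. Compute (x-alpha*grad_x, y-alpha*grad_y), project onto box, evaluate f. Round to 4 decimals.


Step 1: Compute gradient at (2.1204, -0.6176).
grad_x = 2*5*2.1204 - 11 = 10.204
grad_y = 2*2*-0.6176 + 5 = 2.5296
Step 2: Gradient step.
x_raw = 2.1204 - 0.05*10.204 = 1.6102
y_raw = -0.6176 - 0.05*2.5296 = -0.7441
Step 3: Project onto [-1, 3].
x_proj = clip(1.6102) = 1.6102
y_proj = clip(-0.7441) = -0.7441
Step 4: Evaluate f.
f(1.6102, -0.7441) = -7.3616


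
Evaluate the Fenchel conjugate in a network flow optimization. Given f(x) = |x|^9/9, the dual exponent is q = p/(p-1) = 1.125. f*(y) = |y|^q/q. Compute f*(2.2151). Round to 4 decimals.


The conjugate exponent q satisfies 1/p + 1/q = 1.
p = 9, so q = 9/(9 - 1) = 1.125
|y|^q = 2.2151^1.125 = 2.4466
f*(2.2151) = 2.4466 / 1.125 = 2.1748


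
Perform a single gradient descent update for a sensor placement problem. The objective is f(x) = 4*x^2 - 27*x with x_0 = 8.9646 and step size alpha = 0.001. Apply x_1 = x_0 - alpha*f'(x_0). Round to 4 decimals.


We compute the gradient at x_0 and apply the update.
f'(x) = 8*x - 27
f'(8.9646) = 8*8.9646 - 27 = 44.7168
x_1 = 8.9646 - 0.001*44.7168 = 8.9199


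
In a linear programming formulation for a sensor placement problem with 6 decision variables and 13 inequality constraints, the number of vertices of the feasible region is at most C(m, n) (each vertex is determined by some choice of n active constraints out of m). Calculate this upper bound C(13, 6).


Each vertex corresponds to some choice of n active constraints out of m, so the number of vertices is at most C(m, n) = m! / (n!(m-n)!).
m = 13, n = 6
Numerator: 13 * 12 * 11 * 10 * 9 * 8
Denominator: 6! = 720
C(13, 6) = 1716


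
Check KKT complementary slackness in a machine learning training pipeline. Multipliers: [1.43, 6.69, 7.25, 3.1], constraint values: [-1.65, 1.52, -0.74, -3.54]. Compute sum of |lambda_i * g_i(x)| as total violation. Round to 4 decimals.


KKT complementary slackness check:
lambda_1 * g_1 = 1.43 * -1.65 = -2.3595
lambda_2 * g_2 = 6.69 * 1.52 = 10.1688
lambda_3 * g_3 = 7.25 * -0.74 = -5.365
lambda_4 * g_4 = 3.1 * -3.54 = -10.974
Total violation = 2.3595 + 10.1688 + 5.365 + 10.974 = 28.8673


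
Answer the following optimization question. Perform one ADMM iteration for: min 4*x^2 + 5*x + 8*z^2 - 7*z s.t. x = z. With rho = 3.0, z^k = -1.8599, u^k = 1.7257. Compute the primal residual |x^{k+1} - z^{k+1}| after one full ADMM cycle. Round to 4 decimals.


ADMM iteration with rho = 3.0, z^k = -1.8599, u^k = 1.7257
Step 1: x-update.
Minimize 4*x^2 + 5*x + (3.0/2)*(x + 1.8599 + 1.7257)^2
FOC: (2*4 + 3.0)*x = -5 + 3.0*(-1.8599 - 1.7257)
x^{k+1} = -1.4324
Step 2: z-update.
Minimize 8*z^2 - 7*z + (3.0/2)*(-1.4324 - z + 1.7257)^2
FOC: (2*8 + 3.0)*z = 7 + 3.0*(-1.4324 + 1.7257)
z^{k+1} = 0.4147
Step 3: u-update.
u^{k+1} = 1.7257 - 1.4324 - 0.4147 = -0.1215
Step 4: Primal residual = |-1.4324 - 0.4147| = 1.8472


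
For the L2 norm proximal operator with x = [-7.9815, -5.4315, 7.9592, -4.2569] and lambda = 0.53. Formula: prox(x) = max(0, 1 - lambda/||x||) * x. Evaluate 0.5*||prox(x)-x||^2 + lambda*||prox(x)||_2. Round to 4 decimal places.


Step 1: Compute ||x||.
||x|| = 13.2165
Step 2: Compute scaling factor.
scale = max(0, 1 - 0.53/13.2165) = 0.9599
Step 3: prox(x) = [-7.6614, -5.2137, 7.64, -4.0862]
||prox(x)|| = 12.6865
Step 4: Proximal objective.
0.5*||prox-x||^2 = 0.1405
lambda*||prox|| = 6.7238
Total = 6.8643


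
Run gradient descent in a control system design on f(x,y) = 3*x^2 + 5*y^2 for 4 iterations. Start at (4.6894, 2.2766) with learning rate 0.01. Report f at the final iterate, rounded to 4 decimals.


Gradient descent on f(x,y) = 3*x^2 + 5*y^2.
Starting point: (4.6894, 2.2766), alpha = 0.01
Step 1: grad_x = 2*3*4.6894 = 28.1364, grad_y = 2*5*2.2766 = 22.766
  x_1 = 4.6894 - 0.01*28.1364 = 4.408
  y_1 = 2.2766 - 0.01*22.766 = 2.0489
Step 2: grad_x = 2*3*4.408 = 26.4482, grad_y = 2*5*2.0489 = 20.4894
  x_2 = 4.408 - 0.01*26.4482 = 4.1436
  y_2 = 2.0489 - 0.01*20.4894 = 1.844
Step 3: grad_x = 2*3*4.1436 = 24.8613, grad_y = 2*5*1.844 = 18.4405
  x_3 = 4.1436 - 0.01*24.8613 = 3.8949
  y_3 = 1.844 - 0.01*18.4405 = 1.6596
Step 4: grad_x = 2*3*3.8949 = 23.3696, grad_y = 2*5*1.6596 = 16.5964
  x_4 = 3.8949 - 0.01*23.3696 = 3.6612
  y_4 = 1.6596 - 0.01*16.5964 = 1.4937
f(3.6612, 1.4937) = 3*3.6612^2 + 5*1.4937^2 = 51.3695


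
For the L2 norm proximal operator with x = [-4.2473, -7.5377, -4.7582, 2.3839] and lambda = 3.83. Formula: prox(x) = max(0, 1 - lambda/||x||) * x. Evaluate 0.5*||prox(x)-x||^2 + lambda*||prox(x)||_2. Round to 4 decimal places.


Step 1: Compute ||x||.
||x|| = 10.1578
Step 2: Compute scaling factor.
scale = max(0, 1 - 3.83/10.1578) = 0.6229
Step 3: prox(x) = [-2.6458, -4.6956, -2.9641, 1.485]
||prox(x)|| = 6.3278
Step 4: Proximal objective.
0.5*||prox-x||^2 = 7.3345
lambda*||prox|| = 24.2355
Total = 31.5697


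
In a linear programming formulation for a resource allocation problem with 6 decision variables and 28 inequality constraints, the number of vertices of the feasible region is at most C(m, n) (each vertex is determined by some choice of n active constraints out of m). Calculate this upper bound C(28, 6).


Each vertex corresponds to some choice of n active constraints out of m, so the number of vertices is at most C(m, n) = m! / (n!(m-n)!).
m = 28, n = 6
Numerator: 28 * 27 * 26 * 25 * 24 * 23
Denominator: 6! = 720
C(28, 6) = 376740


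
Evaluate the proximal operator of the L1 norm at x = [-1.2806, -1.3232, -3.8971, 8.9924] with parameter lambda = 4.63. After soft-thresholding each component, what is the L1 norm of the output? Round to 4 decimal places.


Soft-thresholding with lambda = 4.63:
prox(-1.2806) = sign(-1.2806)*max(|-1.2806| - 4.63, 0) = 0.0
prox(-1.3232) = sign(-1.3232)*max(|-1.3232| - 4.63, 0) = 0.0
prox(-3.8971) = sign(-3.8971)*max(|-3.8971| - 4.63, 0) = 0.0
prox(8.9924) = sign(8.9924)*max(|8.9924| - 4.63, 0) = 4.3624
prox(x) = [0.0, 0.0, 0.0, 4.3624]
||prox(x)||_1 = 0.0 + 0.0 + 0.0 + 4.3624 = 4.3624


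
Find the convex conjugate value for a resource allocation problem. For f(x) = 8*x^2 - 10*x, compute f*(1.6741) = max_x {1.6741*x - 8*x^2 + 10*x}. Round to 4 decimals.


f*(y) = sup_x {y*x - a*x^2 - b*x} = sup_x {(y-b)*x - a*x^2}
FOC: (y - b) - 2a*x = 0 => x* = (y - b)/(2a)
x* = (1.6741 + 10)/(2*8) = 0.7296
f*(1.6741) = (y-b)^2/(4a) = (1.6741 + 10)^2/(4*8)
= 136.2846/32 = 4.2589


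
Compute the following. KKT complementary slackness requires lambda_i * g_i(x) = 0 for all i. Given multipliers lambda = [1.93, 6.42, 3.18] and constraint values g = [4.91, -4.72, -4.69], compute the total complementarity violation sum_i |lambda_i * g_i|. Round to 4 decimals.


KKT complementary slackness check:
lambda_1 * g_1 = 1.93 * 4.91 = 9.4763
lambda_2 * g_2 = 6.42 * -4.72 = -30.3024
lambda_3 * g_3 = 3.18 * -4.69 = -14.9142
Total violation = 9.4763 + 30.3024 + 14.9142 = 54.6929


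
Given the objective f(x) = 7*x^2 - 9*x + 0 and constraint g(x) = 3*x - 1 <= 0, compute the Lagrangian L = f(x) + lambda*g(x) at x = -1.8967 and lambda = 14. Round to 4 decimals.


Step 1: Evaluate f(x).
f(-1.8967) = 7*(-1.8967)^2 - 9*(-1.8967) + 0 = 42.2526
Step 2: Evaluate g(x).
g(-1.8967) = 3*-1.8967 - 1 = -6.6901
Step 3: Compute Lagrangian.
L = 42.2526 + 14*-6.6901 = -51.4088


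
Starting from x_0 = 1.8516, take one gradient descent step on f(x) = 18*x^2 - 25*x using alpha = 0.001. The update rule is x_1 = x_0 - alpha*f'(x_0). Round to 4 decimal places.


We compute the gradient at x_0 and apply the update.
f'(x) = 36*x - 25
f'(1.8516) = 36*1.8516 - 25 = 41.6576
x_1 = 1.8516 - 0.001*41.6576 = 1.8099


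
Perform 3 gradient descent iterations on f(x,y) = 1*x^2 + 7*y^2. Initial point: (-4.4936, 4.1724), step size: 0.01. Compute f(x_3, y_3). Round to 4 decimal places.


Gradient descent on f(x,y) = 1*x^2 + 7*y^2.
Starting point: (-4.4936, 4.1724), alpha = 0.01
Step 1: grad_x = 2*1*-4.4936 = -8.9872, grad_y = 2*7*4.1724 = 58.4136
  x_1 = -4.4936 - 0.01*-8.9872 = -4.4037
  y_1 = 4.1724 - 0.01*58.4136 = 3.5883
Step 2: grad_x = 2*1*-4.4037 = -8.8075, grad_y = 2*7*3.5883 = 50.2357
  x_2 = -4.4037 - 0.01*-8.8075 = -4.3157
  y_2 = 3.5883 - 0.01*50.2357 = 3.0859
Step 3: grad_x = 2*1*-4.3157 = -8.6313, grad_y = 2*7*3.0859 = 43.2027
  x_3 = -4.3157 - 0.01*-8.6313 = -4.2293
  y_3 = 3.0859 - 0.01*43.2027 = 2.6539
f(-4.2293, 2.6539) = 1*(-4.2293)^2 + 7*2.6539^2 = 67.1889


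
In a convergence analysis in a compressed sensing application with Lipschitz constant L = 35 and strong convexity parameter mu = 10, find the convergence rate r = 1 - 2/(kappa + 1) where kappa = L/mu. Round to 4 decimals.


Step 1: Compute the condition number.
kappa = L/mu = 35/10 = 3.5
Step 2: Compute the convergence rate.
r = 1 - 2/(kappa + 1) = 1 - 2*mu/(L + mu) = (L - mu)/(L + mu) = 25/45 = 0.5556


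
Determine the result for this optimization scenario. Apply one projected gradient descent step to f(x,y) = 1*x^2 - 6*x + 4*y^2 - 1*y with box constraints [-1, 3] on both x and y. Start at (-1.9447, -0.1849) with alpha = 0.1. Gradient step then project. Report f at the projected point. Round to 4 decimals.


Step 1: Compute gradient at (-1.9447, -0.1849).
grad_x = 2*1*-1.9447 - 6 = -9.8894
grad_y = 2*4*-0.1849 - 1 = -2.4792
Step 2: Gradient step.
x_raw = -1.9447 - 0.1*-9.8894 = -0.9558
y_raw = -0.1849 - 0.1*-2.4792 = 0.063
Step 3: Project onto [-1, 3].
x_proj = clip(-0.9558) = -0.9558
y_proj = clip(0.063) = 0.063
Step 4: Evaluate f.
f(-0.9558, 0.063) = 6.6009


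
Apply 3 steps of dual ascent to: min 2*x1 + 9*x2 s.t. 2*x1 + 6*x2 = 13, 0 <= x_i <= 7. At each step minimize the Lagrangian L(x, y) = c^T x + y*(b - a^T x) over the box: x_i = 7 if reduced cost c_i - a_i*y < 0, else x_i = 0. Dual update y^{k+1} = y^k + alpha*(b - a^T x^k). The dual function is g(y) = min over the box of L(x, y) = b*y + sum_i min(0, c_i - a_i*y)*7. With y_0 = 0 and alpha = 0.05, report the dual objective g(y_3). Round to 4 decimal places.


Dual ascent for LP: min 2*x1 + 9*x2, 2*x1 + 6*x2 = 13, 0 <= x_i <= 7
Step 1: y^k = 0.0, reduced costs: (2.0, 9.0)
  x^k = (0.0, 0.0), subgradient = b - a^T x = 13.0
  y^{k+1} = 0.0 + 0.05*13.0 = 0.65
Step 2: y^k = 0.65, reduced costs: (0.7, 5.1)
  x^k = (0.0, 0.0), subgradient = b - a^T x = 13.0
  y^{k+1} = 0.65 + 0.05*13.0 = 1.3
Step 3: y^k = 1.3, reduced costs: (-0.6, 1.2)
  x^k = (7.0, 0.0), subgradient = b - a^T x = -1.0
  y^{k+1} = 1.3 + 0.05*-1.0 = 1.25
Dual objective at y_3 = 1.25: reduced costs (-0.5, 1.5), box minimizer x = (7.0, 0.0)
g(y_3) = b*y + (c1 - a1*y)*x1 + (c2 - a2*y)*x2 = 13*1.25 + (-0.5)*7.0 + 1.5*0.0 = 16.25 - 3.5 + 0.0 = 12.75


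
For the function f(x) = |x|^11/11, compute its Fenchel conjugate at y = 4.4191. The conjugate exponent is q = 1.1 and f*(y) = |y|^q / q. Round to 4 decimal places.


The conjugate exponent q satisfies 1/p + 1/q = 1.
p = 11, so q = 11/(11 - 1) = 1.1
|y|^q = 4.4191^1.1 = 5.127
f*(4.4191) = 5.127 / 1.1 = 4.661


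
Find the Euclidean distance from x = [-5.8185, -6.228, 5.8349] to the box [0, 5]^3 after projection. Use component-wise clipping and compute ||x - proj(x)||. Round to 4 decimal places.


Project each component onto [0, 5].
clip(-5.8185) = 0.0, clip(-6.228) = 0.0, clip(5.8349) = 5.0
Projection = [0.0, 0.0, 5.0]
Squared diffs: [33.8549, 38.788, 0.6971]
Distance = sqrt(73.34) = 8.5639


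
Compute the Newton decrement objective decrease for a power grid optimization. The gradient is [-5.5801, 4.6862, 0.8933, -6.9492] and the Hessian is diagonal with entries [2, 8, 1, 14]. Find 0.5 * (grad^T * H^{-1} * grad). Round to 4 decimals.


Step 1: H is diagonal, so H^(-1) * g = [-2.7901, 0.5858, 0.8933, -0.4964].
Step 2: g^T H^(-1) g = sum_i g_i^2 / H_ii
  = (-5.5801)^2/2 + (4.6862)^2/8 + (0.8933)^2/1 + (-6.9492)^2/14
  = 15.5688 + 2.7451 + 0.798 + 3.4494 = 22.5612
Step 3: Objective decrease = 0.5 * g^T H^(-1) g = 11.2806


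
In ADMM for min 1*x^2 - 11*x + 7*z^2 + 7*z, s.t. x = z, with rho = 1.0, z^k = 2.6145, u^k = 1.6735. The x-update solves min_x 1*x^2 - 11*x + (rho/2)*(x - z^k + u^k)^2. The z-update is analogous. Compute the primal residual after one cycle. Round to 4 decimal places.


ADMM iteration with rho = 1.0, z^k = 2.6145, u^k = 1.6735
Step 1: x-update.
Minimize 1*x^2 - 11*x + (1.0/2)*(x - 2.6145 + 1.6735)^2
FOC: (2*1 + 1.0)*x = 11 + 1.0*(2.6145 - 1.6735)
x^{k+1} = 3.9803
Step 2: z-update.
Minimize 7*z^2 + 7*z + (1.0/2)*(3.9803 - z + 1.6735)^2
FOC: (2*7 + 1.0)*z = -7 + 1.0*(3.9803 + 1.6735)
z^{k+1} = -0.0897
Step 3: u-update.
u^{k+1} = 1.6735 + 3.9803 + 0.0897 = 5.7436
Step 4: Primal residual = |3.9803 + 0.0897| = 4.0701


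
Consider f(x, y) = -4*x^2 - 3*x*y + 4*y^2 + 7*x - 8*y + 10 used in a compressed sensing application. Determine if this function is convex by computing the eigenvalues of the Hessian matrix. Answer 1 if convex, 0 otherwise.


The Hessian of f(x,y) = -4*x^2 - 3*x*y + 4*y^2 + 7*x - 8*y + 10 is:
H = [[-8, -3], [-3, 8]]
Trace = -8 + 8 = 0
Determinant = -8*8 - (-3)^2 = -73
Discriminant = (0)^2 - 4*-73 = 292.0
Eigenvalues: lambda_1 = -8.544, lambda_2 = 8.544
The function is not convex.

0


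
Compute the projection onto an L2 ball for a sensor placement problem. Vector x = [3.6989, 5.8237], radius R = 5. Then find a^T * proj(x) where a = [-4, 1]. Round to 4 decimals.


Step 1: Compute ||x|| (intermediates to 6 decimals).
||x|| = sqrt(3.6989^2 + 5.8237^2) = 6.899083
Step 2: Project.
Since ||x|| > R, scale = R/||x|| = 5/6.899083 = 0.724734, proj(x) = scale * x
proj(x) = [2.680719, 4.220633]
Step 3: Dot product.
a^T * proj(x) = -4*2.680719 + 1*4.220633 = -6.5022


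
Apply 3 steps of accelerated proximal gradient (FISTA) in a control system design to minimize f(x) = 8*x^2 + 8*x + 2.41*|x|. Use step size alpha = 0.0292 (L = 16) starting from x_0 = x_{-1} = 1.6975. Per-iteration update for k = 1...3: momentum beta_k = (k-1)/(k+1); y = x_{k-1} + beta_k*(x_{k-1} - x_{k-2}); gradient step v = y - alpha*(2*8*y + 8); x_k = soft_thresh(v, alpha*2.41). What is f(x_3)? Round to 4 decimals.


FISTA on f(x) = 8*x^2 + 8*x + 2.41*|x|
L = 16, alpha = 0.0292
Iteration 1: beta = 0.0, y = 1.6975 + 0.0*(1.6975 - 1.6975) = 1.6975
  grad(y) = 35.16, v = y - alpha*grad = 0.6708
  prox(v) = soft_thresh(0.6708, 0.0704) = 0.6005
Iteration 2: beta = 0.3333, y = 0.6005 + 0.3333*(0.6005 - 1.6975) = 0.2348
  grad(y) = 11.7564, v = y - alpha*grad = -0.1085
  prox(v) = soft_thresh(-0.1085, 0.0704) = -0.0381
Iteration 3: beta = 0.5, y = -0.0381 + 0.5*(-0.0381 - 0.6005) = -0.3574
  grad(y) = 2.281, v = y - alpha*grad = -0.424
  prox(v) = soft_thresh(-0.424, 0.0704) = -0.3537
f(x_3) = 8*(-0.3537)^2 + 8*(-0.3537) + 2.41*|-0.3537| = -0.9764


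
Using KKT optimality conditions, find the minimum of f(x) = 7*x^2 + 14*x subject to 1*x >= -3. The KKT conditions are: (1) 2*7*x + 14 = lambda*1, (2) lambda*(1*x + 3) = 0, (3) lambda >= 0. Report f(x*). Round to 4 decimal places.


Step 1: Try lambda = 0 (constraint inactive).
Stationarity: 2*7*x + 14 = 0
x* = -14/(2*7) = -1.0
Check constraint: 1*-1.0 = -1.0 >= -3 -- satisfied.
Step 2: Compute optimal value.
f(x*) = 7*(-1.0)^2 + 14*(-1.0) = -7.0


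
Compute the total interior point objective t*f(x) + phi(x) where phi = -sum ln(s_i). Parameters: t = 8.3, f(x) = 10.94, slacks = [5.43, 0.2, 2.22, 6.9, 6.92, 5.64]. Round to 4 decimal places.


Step 1: Compute log-barrier.
ln values: [1.6919, -1.6094, 0.7975, 1.9315, 1.9344, 1.7299]
phi = -(1.6919 - 1.6094 + 0.7975 + 1.9315 + 1.9344 + 1.7299) = -6.4758
Step 2: Compute augmented objective.
t*f(x) = 8.3*10.94 = 90.802
Total = 90.802 - 6.4758 = 84.3262


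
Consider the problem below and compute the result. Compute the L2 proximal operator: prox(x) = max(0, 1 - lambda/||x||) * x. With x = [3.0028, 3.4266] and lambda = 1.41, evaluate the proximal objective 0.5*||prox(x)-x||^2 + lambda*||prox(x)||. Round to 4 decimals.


Step 1: Compute ||x||.
||x|| = 4.5561
Step 2: Compute scaling factor.
scale = max(0, 1 - 1.41/4.5561) = 0.6905
Step 3: prox(x) = [2.0735, 2.3662]
||prox(x)|| = 3.1461
Step 4: Proximal objective.
0.5*||prox-x||^2 = 0.9941
lambda*||prox|| = 4.436
Total = 5.4301


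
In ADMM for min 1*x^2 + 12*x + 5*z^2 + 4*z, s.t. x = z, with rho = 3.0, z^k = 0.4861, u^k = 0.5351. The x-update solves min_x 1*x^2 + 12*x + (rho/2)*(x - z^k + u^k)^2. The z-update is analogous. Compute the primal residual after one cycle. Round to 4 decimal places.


ADMM iteration with rho = 3.0, z^k = 0.4861, u^k = 0.5351
Step 1: x-update.
Minimize 1*x^2 + 12*x + (3.0/2)*(x - 0.4861 + 0.5351)^2
FOC: (2*1 + 3.0)*x = -12 + 3.0*(0.4861 - 0.5351)
x^{k+1} = -2.4294
Step 2: z-update.
Minimize 5*z^2 + 4*z + (3.0/2)*(-2.4294 - z + 0.5351)^2
FOC: (2*5 + 3.0)*z = -4 + 3.0*(-2.4294 + 0.5351)
z^{k+1} = -0.7448
Step 3: u-update.
u^{k+1} = 0.5351 - 2.4294 + 0.7448 = -1.1495
Step 4: Primal residual = |-2.4294 + 0.7448| = 1.6846


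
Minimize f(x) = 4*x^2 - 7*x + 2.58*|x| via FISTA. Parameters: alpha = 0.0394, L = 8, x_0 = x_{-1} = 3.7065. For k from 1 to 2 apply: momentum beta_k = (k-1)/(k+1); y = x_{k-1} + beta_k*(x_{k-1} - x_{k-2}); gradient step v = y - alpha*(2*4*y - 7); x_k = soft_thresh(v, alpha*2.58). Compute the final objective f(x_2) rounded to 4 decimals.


FISTA on f(x) = 4*x^2 - 7*x + 2.58*|x|
L = 8, alpha = 0.0394
Iteration 1: beta = 0.0, y = 3.7065 + 0.0*(3.7065 - 3.7065) = 3.7065
  grad(y) = 22.652, v = y - alpha*grad = 2.814
  prox(v) = soft_thresh(2.814, 0.1017) = 2.7124
Iteration 2: beta = 0.3333, y = 2.7124 + 0.3333*(2.7124 - 3.7065) = 2.381
  grad(y) = 12.0478, v = y - alpha*grad = 1.9063
  prox(v) = soft_thresh(1.9063, 0.1017) = 1.8046
f(x_2) = 4*1.8046^2 - 7*1.8046 + 2.58*|1.8046| = 5.0504


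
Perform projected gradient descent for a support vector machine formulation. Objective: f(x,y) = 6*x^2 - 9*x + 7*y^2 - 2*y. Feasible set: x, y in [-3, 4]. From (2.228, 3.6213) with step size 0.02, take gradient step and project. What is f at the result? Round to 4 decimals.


Step 1: Compute gradient at (2.228, 3.6213).
grad_x = 2*6*2.228 - 9 = 17.736
grad_y = 2*7*3.6213 - 2 = 48.6982
Step 2: Gradient step.
x_raw = 2.228 - 0.02*17.736 = 1.8733
y_raw = 3.6213 - 0.02*48.6982 = 2.6473
Step 3: Project onto [-3, 4].
x_proj = clip(1.8733) = 1.8733
y_proj = clip(2.6473) = 2.6473
Step 4: Evaluate f.
f(1.8733, 2.6473) = 47.9596


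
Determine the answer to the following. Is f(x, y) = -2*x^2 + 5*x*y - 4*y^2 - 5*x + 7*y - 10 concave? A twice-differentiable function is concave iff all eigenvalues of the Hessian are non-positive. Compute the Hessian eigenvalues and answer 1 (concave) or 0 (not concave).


The Hessian of f(x,y) = -2*x^2 + 5*x*y - 4*y^2 - 5*x + 7*y - 10 is:
H = [[-4, 5], [5, -8]]
Trace = -4 - 8 = -12
Determinant = -4*-8 - (5)^2 = 7
Discriminant = (-12)^2 - 4*7 = 116.0
Eigenvalues: lambda_1 = -11.3852, lambda_2 = -0.6148
The function is concave.

1


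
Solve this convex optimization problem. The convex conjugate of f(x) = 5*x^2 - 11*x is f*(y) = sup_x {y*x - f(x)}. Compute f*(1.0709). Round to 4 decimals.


f*(y) = sup_x {y*x - a*x^2 - b*x} = sup_x {(y-b)*x - a*x^2}
FOC: (y - b) - 2a*x = 0 => x* = (y - b)/(2a)
x* = (1.0709 + 11)/(2*5) = 1.2071
f*(1.0709) = (y-b)^2/(4a) = (1.0709 + 11)^2/(4*5)
= 145.7066/20 = 7.2853


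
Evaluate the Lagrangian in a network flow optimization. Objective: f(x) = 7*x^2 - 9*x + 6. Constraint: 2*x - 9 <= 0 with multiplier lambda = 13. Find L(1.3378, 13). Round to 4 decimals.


Step 1: Evaluate f(x).
f(1.3378) = 7*1.3378^2 - 9*1.3378 + 6 = 6.4878
Step 2: Evaluate g(x).
g(1.3378) = 2*1.3378 - 9 = -6.3244
Step 3: Compute Lagrangian.
L = 6.4878 + 13*-6.3244 = -75.7294


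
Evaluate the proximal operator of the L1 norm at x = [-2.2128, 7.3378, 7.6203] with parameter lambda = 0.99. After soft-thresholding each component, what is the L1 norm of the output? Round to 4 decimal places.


Soft-thresholding with lambda = 0.99:
prox(-2.2128) = sign(-2.2128)*max(|-2.2128| - 0.99, 0) = -1.2228
prox(7.3378) = sign(7.3378)*max(|7.3378| - 0.99, 0) = 6.3478
prox(7.6203) = sign(7.6203)*max(|7.6203| - 0.99, 0) = 6.6303
prox(x) = [-1.2228, 6.3478, 6.6303]
||prox(x)||_1 = 1.2228 + 6.3478 + 6.6303 = 14.2009


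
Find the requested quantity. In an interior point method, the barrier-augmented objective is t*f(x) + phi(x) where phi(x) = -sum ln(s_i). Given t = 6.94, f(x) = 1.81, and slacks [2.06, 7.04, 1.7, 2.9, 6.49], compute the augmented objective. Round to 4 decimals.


Step 1: Compute log-barrier.
ln values: [0.7227, 1.9516, 0.5306, 1.0647, 1.8703]
phi = -(0.7227 + 1.9516 + 0.5306 + 1.0647 + 1.8703) = -6.1399
Step 2: Compute augmented objective.
t*f(x) = 6.94*1.81 = 12.5614
Total = 12.5614 - 6.1399 = 6.4215
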